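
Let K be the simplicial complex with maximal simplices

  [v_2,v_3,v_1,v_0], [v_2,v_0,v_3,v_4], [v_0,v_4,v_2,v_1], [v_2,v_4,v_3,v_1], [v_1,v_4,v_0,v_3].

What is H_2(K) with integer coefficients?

We work with the vertex ordering v_0 < v_1 < v_2 < v_3 < v_4. The simplices of K, each written with vertices in increasing order, are:

  0-simplices (5): [v_0], [v_1], [v_2], [v_3], [v_4]
  1-simplices (10): [v_0,v_1], [v_0,v_2], [v_0,v_3], [v_0,v_4], [v_1,v_2], [v_1,v_3], [v_1,v_4], [v_2,v_3], [v_2,v_4], [v_3,v_4]
  2-simplices (10): [v_0,v_1,v_2], [v_0,v_1,v_3], [v_0,v_1,v_4], [v_0,v_2,v_3], [v_0,v_2,v_4], [v_0,v_3,v_4], [v_1,v_2,v_3], [v_1,v_2,v_4], [v_1,v_3,v_4], [v_2,v_3,v_4]
  3-simplices (5): [v_0,v_1,v_2,v_3], [v_0,v_1,v_2,v_4], [v_0,v_1,v_3,v_4], [v_0,v_2,v_3,v_4], [v_1,v_2,v_3,v_4]

so the chain groups are C_0 ≅ Z^5, C_1 ≅ Z^10, C_2 ≅ Z^10, C_3 ≅ Z^5.

∂_1: C_1 → C_0 maps an edge to its endpoints' difference, ∂[p,q] = q − p. For instance
  ∂[v_1,v_4] = [v_4] − [v_1].
The resulting 5×10 matrix has rank 4, and its Smith normal form has invariant factors (1,1,1,1).

∂_2: C_2 → C_1 sends each 2-simplex [p,q,r] to [q,r] − [p,r] + [p,q]. For instance
  ∂[v_0,v_1,v_2] = [v_1,v_2] − [v_0,v_2] + [v_0,v_1],
  ∂[v_0,v_2,v_4] = [v_2,v_4] − [v_0,v_4] + [v_0,v_2].
As a 10×10 matrix over Z this has rank 6, with invariant factors (1,1,1,1,1,1).

The boundary map ∂_3: C_3 → C_2 sends each 3-simplex σ to the alternating sum Σ_i (−1)^i (σ with its i-th vertex removed). For instance
  ∂[v_0,v_1,v_3,v_4] = [v_1,v_3,v_4] − [v_0,v_3,v_4] + [v_0,v_1,v_4] − [v_0,v_1,v_3],
  ∂[v_1,v_2,v_3,v_4] = [v_2,v_3,v_4] − [v_1,v_3,v_4] + [v_1,v_2,v_4] − [v_1,v_2,v_3].
This gives a 10×5 integer matrix of rank 4; reducing to Smith normal form yields diagonal entries (1,1,1,1).

Computing H_k = (kernel of ∂_k) / (image of ∂_{k+1}):

  H_2: rank ker ∂_2 − rank ∂_3 = (10 − 6) − 4 = 0, and the invariant factors of ∂_3 are all 1, so H_2 ≅ 0.

H_2 ≅ 0.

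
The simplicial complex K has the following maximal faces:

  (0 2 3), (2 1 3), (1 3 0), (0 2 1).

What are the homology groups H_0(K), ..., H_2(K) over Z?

We work with the vertex ordering 0 < 1 < 2 < 3. The simplices of K, each written with vertices in increasing order, are:

  0-simplices (4): [0], [1], [2], [3]
  1-simplices (6): [0,1], [0,2], [0,3], [1,2], [1,3], [2,3]
  2-simplices (4): [0,1,2], [0,1,3], [0,2,3], [1,2,3]

so the chain groups are C_0 ≅ Z^4, C_1 ≅ Z^6, C_2 ≅ Z^4.

Boundary ∂_1: C_1 → C_0 sends each edge [p,q] (with p < q) to q − p.
The resulting 4×6 matrix has rank 3, and its Smith normal form has invariant factors (1,1,1).

Boundary ∂_2: C_2 → C_1 maps a triangle to the signed sum of its edges. For instance
  ∂[1,2,3] = [2,3] − [1,3] + [1,2],
  ∂[0,2,3] = [2,3] − [0,3] + [0,2].
This gives a 6×4 integer matrix of rank 3; reducing to Smith normal form yields diagonal entries (1,1,1).

Reading off H_k = ker ∂_k / im ∂_{k+1}:

  H_0: rank C_0 − rank ∂_1 = 4 − 3 = 1, and the invariant factors of ∂_1 are all 1, so H_0 = Z.
  H_1: rank ker ∂_1 − rank ∂_2 = (6 − 3) − 3 = 0, and the invariant factors of ∂_2 are all 1, so H_1 = 0.
  H_2: rank ker ∂_2 − rank ∂_3 = (4 − 3) − 0 = 1, and there is no ∂_3, so H_2 = Z.

H_0 = Z,  H_1 = 0,  H_2 = Z.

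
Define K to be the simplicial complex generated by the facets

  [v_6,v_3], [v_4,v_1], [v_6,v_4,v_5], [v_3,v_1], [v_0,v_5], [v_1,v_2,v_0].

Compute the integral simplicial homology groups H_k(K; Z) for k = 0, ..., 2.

Fix the vertex order v_0 < v_1 < v_2 < v_3 < v_4 < v_5 < v_6 and write every simplex with vertices in increasing order. Then dim K = 2 and the simplices of K are:

  0-simplices (7): [v_0], [v_1], [v_2], [v_3], [v_4], [v_5], [v_6]
  1-simplices (10): [v_0,v_1], [v_0,v_2], [v_0,v_5], [v_1,v_2], [v_1,v_3], [v_1,v_4], [v_3,v_6], [v_4,v_5], [v_4,v_6], [v_5,v_6]
  2-simplices (2): [v_0,v_1,v_2], [v_4,v_5,v_6]

Hence C_0 ≅ Z^7, C_1 ≅ Z^10, C_2 ≅ Z^2.

The boundary map ∂_1: C_1 → C_0 maps an edge to its endpoints' difference, ∂[p,q] = q − p. For instance
  ∂[v_3,v_6] = [v_6] − [v_3].
As a 7×10 matrix over Z this has rank 6, with invariant factors (1,1,1,1,1,1).

Boundary ∂_2: C_2 → C_1 maps a triangle to the signed sum of its edges. For instance
  ∂[v_4,v_5,v_6] = [v_5,v_6] − [v_4,v_6] + [v_4,v_5],
  ∂[v_0,v_1,v_2] = [v_1,v_2] − [v_0,v_2] + [v_0,v_1].
This gives a 10×2 integer matrix of rank 2; reducing to Smith normal form yields diagonal entries (1,1).

Reading off H_k = ker ∂_k / im ∂_{k+1}:

  H_0: rank C_0 − rank ∂_1 = 7 − 6 = 1, and the invariant factors of ∂_1 are all 1, so H_0 = Z.
  H_1: rank ker ∂_1 − rank ∂_2 = (10 − 6) − 2 = 2, and the invariant factors of ∂_2 are all 1, so H_1 = Z^2.
  H_2: rank ker ∂_2 − rank ∂_3 = (2 − 2) − 0 = 0, and there is no ∂_3, so H_2 = 0.

H_0 ≅ Z,  H_1 ≅ Z^2,  H_2 = 0.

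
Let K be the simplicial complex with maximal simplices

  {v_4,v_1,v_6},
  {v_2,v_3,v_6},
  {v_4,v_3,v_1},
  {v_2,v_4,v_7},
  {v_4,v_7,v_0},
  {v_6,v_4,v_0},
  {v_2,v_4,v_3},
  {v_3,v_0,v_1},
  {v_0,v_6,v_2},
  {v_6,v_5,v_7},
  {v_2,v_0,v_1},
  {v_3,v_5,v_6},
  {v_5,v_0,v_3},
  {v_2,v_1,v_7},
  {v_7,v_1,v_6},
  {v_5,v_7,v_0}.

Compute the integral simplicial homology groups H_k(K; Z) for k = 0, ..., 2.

Fix the vertex order v_0 < v_1 < v_2 < v_3 < v_4 < v_5 < v_6 < v_7 and write every simplex with vertices in increasing order. Then dim K = 2 and the simplices of K are:

  0-simplices (8): [v_0], [v_1], [v_2], [v_3], [v_4], [v_5], [v_6], [v_7]
  1-simplices (24): (24 of them)
  2-simplices (16): (16 of them)

Hence C_0 ≅ Z^8, C_1 ≅ Z^24, C_2 ≅ Z^16.

∂_1: C_1 → C_0 maps an edge to its endpoints' difference, ∂[p,q] = q − p. For instance
  ∂[v_4,v_6] = [v_6] − [v_4].
The 8×24 boundary matrix has rank 7 and Smith normal form diag(1,1,1,1,1,1,1).

∂_2: C_2 → C_1 sends each 2-simplex [p,q,r] to [q,r] − [p,r] + [p,q]. For instance
  ∂[v_1,v_3,v_4] = [v_3,v_4] − [v_1,v_4] + [v_1,v_3],
  ∂[v_2,v_4,v_7] = [v_4,v_7] − [v_2,v_7] + [v_2,v_4].
The 24×16 boundary matrix has rank 15 and Smith normal form diag(1,1,1,1,1,1,1,1,1,1,1,1,1,1,1).

Computing H_k = (kernel of ∂_k) / (image of ∂_{k+1}):

  H_0: rank C_0 − rank ∂_1 = 8 − 7 = 1, and the invariant factors of ∂_1 are all 1, so H_0 ≅ Z.
  H_1: rank ker ∂_1 − rank ∂_2 = (24 − 7) − 15 = 2, and the invariant factors of ∂_2 are all 1, so H_1 ≅ Z^2.
  H_2: rank ker ∂_2 − rank ∂_3 = (16 − 15) − 0 = 1, and there is no ∂_3, so H_2 ≅ Z.

(K is a triangulation of the torus T^2.)

H_0 = Z,  H_1 = Z^2,  H_2 = Z.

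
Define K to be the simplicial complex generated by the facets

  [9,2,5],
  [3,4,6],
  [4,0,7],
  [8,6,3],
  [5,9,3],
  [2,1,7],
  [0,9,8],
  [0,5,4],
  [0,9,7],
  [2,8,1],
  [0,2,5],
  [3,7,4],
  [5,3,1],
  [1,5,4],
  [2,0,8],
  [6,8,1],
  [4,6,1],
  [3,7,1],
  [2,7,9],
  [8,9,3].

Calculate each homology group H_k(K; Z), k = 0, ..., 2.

H_0 ≅ Z,  H_1 ≅ Z ⊕ Z/2,  H_2 = 0.

Order the vertices as 0 < 1 < 2 < 3 < 4 < 5 < 6 < 7 < 8 < 9. Listing each simplex with vertices in this order, K has dimension 2 with simplices:

  0-simplices (10): [0], [1], [2], [3], [4], [5], [6], [7], [8], [9]
  1-simplices (30): (30 of them)
  2-simplices (20): (20 of them)

giving chain groups C_0 ≅ Z^10, C_1 ≅ Z^30, C_2 ≅ Z^20.

∂_1: C_1 → C_0 maps an edge to its endpoints' difference, ∂[p,q] = q − p. For instance
  ∂[1,3] = [3] − [1].
This gives a 10×30 integer matrix of rank 9; reducing to Smith normal form yields diagonal entries (1,1,1,1,1,1,1,1,1).

∂_2: C_2 → C_1 maps a triangle to the signed sum of its edges. For instance
  ∂[1,4,5] = [4,5] − [1,5] + [1,4],
  ∂[1,3,7] = [3,7] − [1,7] + [1,3].
The 30×20 boundary matrix has rank 20 and Smith normal form diag(1,1,1,1,1,1,1,1,1,1,1,1,1,1,1,1,1,1,1,2).

Now H_k = ker ∂_k / im ∂_{k+1}, so:

  H_0: rank C_0 − rank ∂_1 = 10 − 9 = 1, and the invariant factors of ∂_1 are all 1, so H_0 = Z.
  H_1: rank ker ∂_1 − rank ∂_2 = (30 − 9) − 20 = 1, and ∂_2 has invariant factor 2 > 1, so H_1 = Z ⊕ Z/2.
  H_2: rank ker ∂_2 − rank ∂_3 = (20 − 20) − 0 = 0, and there is no ∂_3, so H_2 = 0.

As a check, the Euler characteristic is 10 − 30 + 20 = 0, which agrees with 1 − 1 + 0 = 0.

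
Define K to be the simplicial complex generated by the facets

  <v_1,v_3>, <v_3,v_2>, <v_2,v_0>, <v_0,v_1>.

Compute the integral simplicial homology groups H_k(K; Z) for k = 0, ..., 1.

Order the vertices as v_0 < v_1 < v_2 < v_3. Listing each simplex with vertices in this order, K has dimension 1 with simplices:

  0-simplices (4): [v_0], [v_1], [v_2], [v_3]
  1-simplices (4): [v_0,v_1], [v_0,v_2], [v_1,v_3], [v_2,v_3]

Hence C_0 ≅ Z^4, C_1 ≅ Z^4.

The boundary map ∂_1: C_1 → C_0 maps an edge to its endpoints' difference, ∂[p,q] = q − p.
This gives a 4×4 integer matrix of rank 3; reducing to Smith normal form yields diagonal entries (1,1,1).

Computing H_k = (kernel of ∂_k) / (image of ∂_{k+1}):

  H_0: rank C_0 − rank ∂_1 = 4 − 3 = 1, and the invariant factors of ∂_1 are all 1, so H_0 ≅ Z.
  H_1: rank ker ∂_1 − rank ∂_2 = (4 − 3) − 0 = 1, and there is no ∂_2, so H_1 ≅ Z.

H_0 = Z,  H_1 = Z.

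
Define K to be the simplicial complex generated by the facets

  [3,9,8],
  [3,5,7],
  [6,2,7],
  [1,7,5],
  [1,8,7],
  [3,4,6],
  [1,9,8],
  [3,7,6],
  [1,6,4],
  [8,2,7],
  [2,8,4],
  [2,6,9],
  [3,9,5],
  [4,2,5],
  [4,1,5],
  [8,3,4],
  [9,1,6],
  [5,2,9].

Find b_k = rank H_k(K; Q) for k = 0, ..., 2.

Take the total order 1 < 2 < 3 < 4 < 5 < 6 < 7 < 8 < 9 on the vertex set. Then K (dimension 2) consists of the simplices:

  0-simplices (9): [1], [2], [3], [4], [5], [6], [7], [8], [9]
  1-simplices (27): (27 of them)
  2-simplices (18): [1,4,5], [1,4,6], [1,5,7], [1,6,9], [1,7,8], [1,8,9], [2,4,5], [2,4,8], [2,5,9], [2,6,7], [2,6,9], [2,7,8], [3,4,6], [3,4,8], [3,5,7], [3,5,9], [3,6,7], [3,8,9]

giving chain groups C_0 ≅ Z^9, C_1 ≅ Z^27, C_2 ≅ Z^18.

Boundary ∂_1: C_1 → C_0 maps an edge to its endpoints' difference, ∂[p,q] = q − p. For instance
  ∂[2,8] = [8] − [2].
This gives a 9×27 integer matrix of rank 8; reducing to Smith normal form yields diagonal entries (1,1,1,1,1,1,1,1).

The boundary map ∂_2: C_2 → C_1 maps a triangle to the signed sum of its edges. For instance
  ∂[2,5,9] = [5,9] − [2,9] + [2,5],
  ∂[2,7,8] = [7,8] − [2,8] + [2,7].
The 27×18 boundary matrix has rank 17 and Smith normal form diag(1,1,1,1,1,1,1,1,1,1,1,1,1,1,1,1,1).

Computing H_k = (kernel of ∂_k) / (image of ∂_{k+1}):

  H_0: rank C_0 − rank ∂_1 = 9 − 8 = 1, and the invariant factors of ∂_1 are all 1, so H_0 = Z.
  H_1: rank ker ∂_1 − rank ∂_2 = (27 − 8) − 17 = 2, and the invariant factors of ∂_2 are all 1, so H_1 = Z^2.
  H_2: rank ker ∂_2 − rank ∂_3 = (18 − 17) − 0 = 1, and there is no ∂_3, so H_2 = Z.

(K is a triangulation of the torus T^2.)

Hence the Betti numbers are b_0 = 1, b_1 = 2, b_2 = 1.

b_0 = 1, b_1 = 2, b_2 = 1.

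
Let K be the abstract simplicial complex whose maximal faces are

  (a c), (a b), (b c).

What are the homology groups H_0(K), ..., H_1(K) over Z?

H_0 = Z,  H_1 = Z.

K has 3 vertices, 3 edges.
rank ∂_0 = 0, rank ∂_1 = 2 ⇒ b_0 = 3 − 0 − 2 = 1; all invariant factors of ∂_1 are 1 so no torsion. So H_0 = Z.
rank ∂_1 = 2, rank ∂_2 = 0 ⇒ b_1 = 3 − 2 − 0 = 1. So H_1 = Z.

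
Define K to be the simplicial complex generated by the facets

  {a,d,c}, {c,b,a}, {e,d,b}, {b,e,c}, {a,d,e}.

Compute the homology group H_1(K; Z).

H_1 ≅ Z.

Take the total order a < b < c < d < e on the vertex set. Then K (dimension 2) consists of the simplices:

  0-simplices (5): a, b, c, d, e
  1-simplices (10): ab, ac, ad, ae, bc, bd, be, cd, ce, de
  2-simplices (5): abc, acd, ade, bce, bde

so the chain groups are C_0 ≅ Z^5, C_1 ≅ Z^10, C_2 ≅ Z^5.

∂_1: C_1 → C_0 sends each edge [p,q] (with p < q) to q − p. For instance
  ∂de = e − d.
The resulting 5×10 matrix has rank 4, and its Smith normal form has invariant factors (1,1,1,1).

Boundary ∂_2: C_2 → C_1 maps a triangle to the signed sum of its edges. For instance
  ∂bce = ce − be + bc,
  ∂ade = de − ae + ad.
As a 10×5 matrix over Z this has rank 5, with invariant factors (1,1,1,1,1).

Reading off H_k = ker ∂_k / im ∂_{k+1}:

  H_1: rank ker ∂_1 − rank ∂_2 = (10 − 4) − 5 = 1, and the invariant factors of ∂_2 are all 1, so H_1 = Z.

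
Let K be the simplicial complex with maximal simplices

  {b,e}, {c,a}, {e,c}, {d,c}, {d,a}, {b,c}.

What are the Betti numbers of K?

b_0 = 1, b_1 = 2.

Order the vertices as a < b < c < d < e. Listing each simplex with vertices in this order, K has dimension 1 with simplices:

  0-simplices (5): a, b, c, d, e
  1-simplices (6): ac, ad, bc, be, cd, ce

so the chain groups are C_0 ≅ Z^5, C_1 ≅ Z^6.

∂_1: C_1 → C_0 sends each edge [p,q] (with p < q) to q − p.
The 5×6 boundary matrix has rank 4 and Smith normal form diag(1,1,1,1).

Computing H_k = (kernel of ∂_k) / (image of ∂_{k+1}):

  H_0: rank C_0 − rank ∂_1 = 5 − 4 = 1, and the invariant factors of ∂_1 are all 1, so H_0 = Z.
  H_1: rank ker ∂_1 − rank ∂_2 = (6 − 4) − 0 = 2, and there is no ∂_2, so H_1 = Z^2.

As a check, the Euler characteristic is 5 − 6 = -1, which agrees with 1 − 2 = -1.

Hence the Betti numbers are b_0 = 1, b_1 = 2.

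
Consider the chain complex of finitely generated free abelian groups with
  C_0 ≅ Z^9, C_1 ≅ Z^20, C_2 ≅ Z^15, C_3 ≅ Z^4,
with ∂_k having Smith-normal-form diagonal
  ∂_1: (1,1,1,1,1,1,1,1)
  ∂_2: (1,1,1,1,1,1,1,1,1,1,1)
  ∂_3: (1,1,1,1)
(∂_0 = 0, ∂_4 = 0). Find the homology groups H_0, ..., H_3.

H_0: b_0 = 9 − 0 − 8 = 1; torsion from ∂_1 factors > 1: none. So H_0 = Z.
H_1: b_1 = 20 − 8 − 11 = 1; torsion from ∂_2 factors > 1: none. So H_1 = Z.
H_2: b_2 = 15 − 11 − 4 = 0; torsion from ∂_3 factors > 1: none. So H_2 = 0.
H_3: b_3 = 4 − 4 − 0 = 0; torsion from ∂_4 factors > 1: none. So H_3 = 0.

H_0 = Z,  H_1 = Z,  H_2 = 0,  H_3 = 0.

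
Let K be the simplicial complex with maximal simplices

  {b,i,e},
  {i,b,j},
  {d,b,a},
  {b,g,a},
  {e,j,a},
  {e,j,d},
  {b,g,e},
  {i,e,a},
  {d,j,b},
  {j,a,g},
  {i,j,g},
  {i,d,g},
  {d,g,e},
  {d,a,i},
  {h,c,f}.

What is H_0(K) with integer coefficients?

H_0 ≅ Z^2.

Take the total order a < b < c < d < e < f < g < h < i < j on the vertex set. Then K (dimension 2) consists of the simplices:

  0-simplices (10): a, b, c, d, e, f, g, h, i, j
  1-simplices (24): ab, ad, ae, ag, ai, aj, bd, be, bg, bi, bj, cf, ch, de, dg, di, dj, eg, ei, ej, fh, gi, gj, ij
  2-simplices (15): abd, abg, adi, aei, aej, agj, bdj, beg, bei, bij, cfh, deg, dej, dgi, gij

Hence C_0 ≅ Z^10, C_1 ≅ Z^24, C_2 ≅ Z^15.

Boundary ∂_1: C_1 → C_0 maps an edge to its endpoints' difference, ∂[p,q] = q − p.
The 10×24 boundary matrix has rank 8 and Smith normal form diag(1,1,1,1,1,1,1,1).

∂_2: C_2 → C_1 maps a triangle to the signed sum of its edges. For instance
  ∂bdj = dj − bj + bd,
  ∂cfh = fh − ch + cf.
As a 24×15 matrix over Z this has rank 14, with invariant factors (1,1,1,1,1,1,1,1,1,1,1,1,1,1).

Reading off H_k = ker ∂_k / im ∂_{k+1}:

  H_0: rank C_0 − rank ∂_1 = 10 − 8 = 2, and the invariant factors of ∂_1 are all 1, so H_0 = Z^2.

(K is a triangulation of the disjoint union of the torus T^2 and the 2-simplex.)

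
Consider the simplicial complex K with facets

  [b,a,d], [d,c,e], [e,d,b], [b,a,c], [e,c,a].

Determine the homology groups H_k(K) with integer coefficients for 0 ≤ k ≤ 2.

Order the vertices as a < b < c < d < e. Listing each simplex with vertices in this order, K has dimension 2 with simplices:

  0-simplices (5): a, b, c, d, e
  1-simplices (10): ab, ac, ad, ae, bc, bd, be, cd, ce, de
  2-simplices (5): abc, abd, ace, bde, cde

giving chain groups C_0 ≅ Z^5, C_1 ≅ Z^10, C_2 ≅ Z^5.

∂_1: C_1 → C_0 sends each edge [p,q] (with p < q) to q − p. For instance
  ∂bc = c − b.
As a 5×10 matrix over Z this has rank 4, with invariant factors (1,1,1,1).

The boundary map ∂_2: C_2 → C_1 sends each 2-simplex [p,q,r] to [q,r] − [p,r] + [p,q]. For instance
  ∂abd = bd − ad + ab,
  ∂ace = ce − ae + ac.
The resulting 10×5 matrix has rank 5, and its Smith normal form has invariant factors (1,1,1,1,1).

Computing H_k = (kernel of ∂_k) / (image of ∂_{k+1}):

  H_0: rank C_0 − rank ∂_1 = 5 − 4 = 1, and the invariant factors of ∂_1 are all 1, so H_0 ≅ Z.
  H_1: rank ker ∂_1 − rank ∂_2 = (10 − 4) − 5 = 1, and the invariant factors of ∂_2 are all 1, so H_1 ≅ Z.
  H_2: rank ker ∂_2 − rank ∂_3 = (5 − 5) − 0 = 0, and there is no ∂_3, so H_2 ≅ 0.

(K is a triangulation of the Möbius band.)

H_0 = Z,  H_1 = Z,  H_2 = 0.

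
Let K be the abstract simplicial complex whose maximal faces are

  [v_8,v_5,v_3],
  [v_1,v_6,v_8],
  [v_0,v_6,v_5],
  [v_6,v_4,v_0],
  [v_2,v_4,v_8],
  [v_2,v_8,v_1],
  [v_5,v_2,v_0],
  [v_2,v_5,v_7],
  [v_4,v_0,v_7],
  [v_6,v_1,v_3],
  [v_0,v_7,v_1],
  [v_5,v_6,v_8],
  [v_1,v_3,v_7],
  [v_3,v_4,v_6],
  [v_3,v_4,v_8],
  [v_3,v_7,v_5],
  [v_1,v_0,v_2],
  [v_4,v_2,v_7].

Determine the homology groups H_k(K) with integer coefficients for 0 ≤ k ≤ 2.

Order the vertices as v_0 < v_1 < v_2 < v_3 < v_4 < v_5 < v_6 < v_7 < v_8. Listing each simplex with vertices in this order, K has dimension 2 with simplices:

  0-simplices (9): [v_0], [v_1], [v_2], [v_3], [v_4], [v_5], [v_6], [v_7], [v_8]
  1-simplices (27): (27 of them)
  2-simplices (18): (18 of them)

so the chain groups are C_0 ≅ Z^9, C_1 ≅ Z^27, C_2 ≅ Z^18.

Boundary ∂_1: C_1 → C_0 maps an edge to its endpoints' difference, ∂[p,q] = q − p.
As a 9×27 matrix over Z this has rank 8, with invariant factors (1,1,1,1,1,1,1,1).

Boundary ∂_2: C_2 → C_1 sends each 2-simplex [p,q,r] to [q,r] − [p,r] + [p,q]. For instance
  ∂[v_2,v_5,v_7] = [v_5,v_7] − [v_2,v_7] + [v_2,v_5],
  ∂[v_0,v_1,v_2] = [v_1,v_2] − [v_0,v_2] + [v_0,v_1].
The 27×18 boundary matrix has rank 18 and Smith normal form diag(1,1,1,1,1,1,1,1,1,1,1,1,1,1,1,1,1,2).

Reading off H_k = ker ∂_k / im ∂_{k+1}:

  H_0: rank C_0 − rank ∂_1 = 9 − 8 = 1, and the invariant factors of ∂_1 are all 1, so H_0 ≅ Z.
  H_1: rank ker ∂_1 − rank ∂_2 = (27 − 8) − 18 = 1, and ∂_2 has invariant factor 2 > 1, so H_1 ≅ Z ⊕ Z/2.
  H_2: rank ker ∂_2 − rank ∂_3 = (18 − 18) − 0 = 0, and there is no ∂_3, so H_2 ≅ 0.

H_0 ≅ Z,  H_1 ≅ Z ⊕ Z/2,  H_2 = 0.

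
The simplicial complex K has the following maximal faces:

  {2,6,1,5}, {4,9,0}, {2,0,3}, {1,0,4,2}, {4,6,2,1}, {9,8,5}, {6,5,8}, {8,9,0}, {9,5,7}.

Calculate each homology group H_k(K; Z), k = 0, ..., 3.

Take the total order 0 < 1 < 2 < 3 < 4 < 5 < 6 < 7 < 8 < 9 on the vertex set. Then K (dimension 3) consists of the simplices:

  0-simplices (10): [0], [1], [2], [3], [4], [5], [6], [7], [8], [9]
  1-simplices (23): [0,1], [0,2], [0,3], [0,4], [0,8], [0,9], [1,2], [1,4], [1,5], [1,6], [2,3], [2,4], [2,5], [2,6], [4,6], [4,9], [5,6], [5,7], [5,8], [5,9], [6,8], [7,9], [8,9]
  2-simplices (16): [0,1,2], [0,1,4], [0,2,3], [0,2,4], [0,4,9], [0,8,9], [1,2,4], [1,2,5], [1,2,6], [1,4,6], [1,5,6], [2,4,6], [2,5,6], [5,6,8], [5,7,9], [5,8,9]
  3-simplices (3): [0,1,2,4], [1,2,4,6], [1,2,5,6]

giving chain groups C_0 ≅ Z^10, C_1 ≅ Z^23, C_2 ≅ Z^16, C_3 ≅ Z^3.

Boundary ∂_1: C_1 → C_0 sends each edge [p,q] (with p < q) to q − p. For instance
  ∂[0,8] = [8] − [0].
The resulting 10×23 matrix has rank 9, and its Smith normal form has invariant factors (1,1,1,1,1,1,1,1,1).

∂_2: C_2 → C_1 acts by ∂[p,q,r] = [q,r] − [p,r] + [p,q]. For instance
  ∂[2,4,6] = [4,6] − [2,6] + [2,4],
  ∂[0,2,3] = [2,3] − [0,3] + [0,2].
The 23×16 boundary matrix has rank 13 and Smith normal form diag(1,1,1,1,1,1,1,1,1,1,1,1,1).

∂_3: C_3 → C_2 sends each 3-simplex σ to the alternating sum Σ_i (−1)^i (σ with its i-th vertex removed). For instance
  ∂[0,1,2,4] = [1,2,4] − [0,2,4] + [0,1,4] − [0,1,2],
  ∂[1,2,4,6] = [2,4,6] − [1,4,6] + [1,2,6] − [1,2,4].
The resulting 16×3 matrix has rank 3, and its Smith normal form has invariant factors (1,1,1).

Now H_k = ker ∂_k / im ∂_{k+1}, so:

  H_0: rank C_0 − rank ∂_1 = 10 − 9 = 1, and the invariant factors of ∂_1 are all 1, so H_0 = Z.
  H_1: rank ker ∂_1 − rank ∂_2 = (23 − 9) − 13 = 1, and the invariant factors of ∂_2 are all 1, so H_1 = Z.
  H_2: rank ker ∂_2 − rank ∂_3 = (16 − 13) − 3 = 0, and the invariant factors of ∂_3 are all 1, so H_2 = 0.
  H_3: rank ker ∂_3 − rank ∂_4 = (3 − 3) − 0 = 0, and there is no ∂_4, so H_3 = 0.

H_0 = Z,  H_1 = Z,  H_2 = 0,  H_3 = 0.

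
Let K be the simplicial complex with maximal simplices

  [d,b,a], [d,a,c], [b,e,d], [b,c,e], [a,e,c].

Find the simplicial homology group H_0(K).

H_0 = Z.

Fix the vertex order a < b < c < d < e and write every simplex with vertices in increasing order. Then dim K = 2 and the simplices of K are:

  0-simplices (5): a, b, c, d, e
  1-simplices (10): ab, ac, ad, ae, bc, bd, be, cd, ce, de
  2-simplices (5): abd, acd, ace, bce, bde

so the chain groups are C_0 ≅ Z^5, C_1 ≅ Z^10, C_2 ≅ Z^5.

Boundary ∂_1: C_1 → C_0 sends each edge [p,q] (with p < q) to q − p. For instance
  ∂ad = d − a.
As a 5×10 matrix over Z this has rank 4, with invariant factors (1,1,1,1).

Boundary ∂_2: C_2 → C_1 sends each 2-simplex [p,q,r] to [q,r] − [p,r] + [p,q]. For instance
  ∂bce = ce − be + bc,
  ∂ace = ce − ae + ac.
The 10×5 boundary matrix has rank 5 and Smith normal form diag(1,1,1,1,1).

Computing H_k = (kernel of ∂_k) / (image of ∂_{k+1}):

  H_0: rank C_0 − rank ∂_1 = 5 − 4 = 1, and the invariant factors of ∂_1 are all 1, so H_0 = Z.

(K is a triangulation of the Möbius band.)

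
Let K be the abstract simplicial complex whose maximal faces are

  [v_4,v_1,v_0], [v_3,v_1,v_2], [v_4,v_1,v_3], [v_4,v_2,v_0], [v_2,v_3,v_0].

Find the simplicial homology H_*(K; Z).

Take the total order v_0 < v_1 < v_2 < v_3 < v_4 on the vertex set. Then K (dimension 2) consists of the simplices:

  0-simplices (5): [v_0], [v_1], [v_2], [v_3], [v_4]
  1-simplices (10): [v_0,v_1], [v_0,v_2], [v_0,v_3], [v_0,v_4], [v_1,v_2], [v_1,v_3], [v_1,v_4], [v_2,v_3], [v_2,v_4], [v_3,v_4]
  2-simplices (5): [v_0,v_1,v_4], [v_0,v_2,v_3], [v_0,v_2,v_4], [v_1,v_2,v_3], [v_1,v_3,v_4]

giving chain groups C_0 ≅ Z^5, C_1 ≅ Z^10, C_2 ≅ Z^5.

Boundary ∂_1: C_1 → C_0 is given by ∂[p,q] = [q] − [p].
As a 5×10 matrix over Z this has rank 4, with invariant factors (1,1,1,1).

Boundary ∂_2: C_2 → C_1 acts by ∂[p,q,r] = [q,r] − [p,r] + [p,q]. For instance
  ∂[v_0,v_1,v_4] = [v_1,v_4] − [v_0,v_4] + [v_0,v_1],
  ∂[v_0,v_2,v_4] = [v_2,v_4] − [v_0,v_4] + [v_0,v_2].
The resulting 10×5 matrix has rank 5, and its Smith normal form has invariant factors (1,1,1,1,1).

Reading off H_k = ker ∂_k / im ∂_{k+1}:

  H_0: rank C_0 − rank ∂_1 = 5 − 4 = 1, and the invariant factors of ∂_1 are all 1, so H_0 ≅ Z.
  H_1: rank ker ∂_1 − rank ∂_2 = (10 − 4) − 5 = 1, and the invariant factors of ∂_2 are all 1, so H_1 ≅ Z.
  H_2: rank ker ∂_2 − rank ∂_3 = (5 − 5) − 0 = 0, and there is no ∂_3, so H_2 ≅ 0.

(K is a triangulation of the Möbius band.)

H_0 = Z,  H_1 = Z,  H_2 = 0.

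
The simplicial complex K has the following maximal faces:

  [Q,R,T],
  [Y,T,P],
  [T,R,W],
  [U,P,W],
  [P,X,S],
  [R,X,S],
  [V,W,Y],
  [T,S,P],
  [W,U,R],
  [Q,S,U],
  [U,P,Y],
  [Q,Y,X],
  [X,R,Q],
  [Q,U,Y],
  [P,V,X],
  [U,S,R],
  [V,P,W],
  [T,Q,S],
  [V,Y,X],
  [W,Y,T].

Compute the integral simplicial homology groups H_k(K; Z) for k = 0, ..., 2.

H_0 ≅ Z,  H_1 ≅ Z ⊕ Z/2Z,  H_2 = 0.

We work with the vertex ordering P < Q < R < S < T < U < V < W < X < Y. The simplices of K, each written with vertices in increasing order, are:

  0-simplices (10): P, Q, R, S, T, U, V, W, X, Y
  1-simplices (30): PS, PT, PU, PV, PW, PX, PY, QR, QS, QT, QU, QX, QY, RS, RT, RU, RW, RX, ST, SU, SX, TW, TY, UW, UY, VW, VX, VY, WY, XY
  2-simplices (20): PST, PSX, PTY, PUW, PUY, PVW, PVX, QRT, QRX, QST, QSU, QUY, QXY, RSU, RSX, RTW, RUW, TWY, VWY, VXY

so the chain groups are C_0 ≅ Z^10, C_1 ≅ Z^30, C_2 ≅ Z^20.

Boundary ∂_1: C_1 → C_0 is given by ∂[p,q] = [q] − [p]. For instance
  ∂ST = T − S.
The 10×30 boundary matrix has rank 9 and Smith normal form diag(1,1,1,1,1,1,1,1,1).

Boundary ∂_2: C_2 → C_1 sends each 2-simplex [p,q,r] to [q,r] − [p,r] + [p,q]. For instance
  ∂QST = ST − QT + QS,
  ∂QRT = RT − QT + QR.
As a 30×20 matrix over Z this has rank 20, with invariant factors (1,1,1,1,1,1,1,1,1,1,1,1,1,1,1,1,1,1,1,2).

Reading off H_k = ker ∂_k / im ∂_{k+1}:

  H_0: rank C_0 − rank ∂_1 = 10 − 9 = 1, and the invariant factors of ∂_1 are all 1, so H_0 ≅ Z.
  H_1: rank ker ∂_1 − rank ∂_2 = (30 − 9) − 20 = 1, and ∂_2 has invariant factor 2 > 1, so H_1 ≅ Z ⊕ Z/2Z.
  H_2: rank ker ∂_2 − rank ∂_3 = (20 − 20) − 0 = 0, and there is no ∂_3, so H_2 ≅ 0.

(K is a triangulation of the Klein bottle.)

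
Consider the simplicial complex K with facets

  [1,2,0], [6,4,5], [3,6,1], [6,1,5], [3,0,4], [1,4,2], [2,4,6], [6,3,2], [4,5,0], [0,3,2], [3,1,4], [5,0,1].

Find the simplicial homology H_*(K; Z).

H_0 = Z,  H_1 = Z_2,  H_2 = 0.

We work with the vertex ordering 0 < 1 < 2 < 3 < 4 < 5 < 6. The simplices of K, each written with vertices in increasing order, are:

  0-simplices (7): [0], [1], [2], [3], [4], [5], [6]
  1-simplices (18): [0,1], [0,2], [0,3], [0,4], [0,5], [1,2], [1,3], [1,4], [1,5], [1,6], [2,3], [2,4], [2,6], [3,4], [3,6], [4,5], [4,6], [5,6]
  2-simplices (12): [0,1,2], [0,1,5], [0,2,3], [0,3,4], [0,4,5], [1,2,4], [1,3,4], [1,3,6], [1,5,6], [2,3,6], [2,4,6], [4,5,6]

so the chain groups are C_0 ≅ Z^7, C_1 ≅ Z^18, C_2 ≅ Z^12.

The boundary map ∂_1: C_1 → C_0 maps an edge to its endpoints' difference, ∂[p,q] = q − p. For instance
  ∂[2,6] = [6] − [2].
The 7×18 boundary matrix has rank 6 and Smith normal form diag(1,1,1,1,1,1).

Boundary ∂_2: C_2 → C_1 maps a triangle to the signed sum of its edges. For instance
  ∂[1,2,4] = [2,4] − [1,4] + [1,2],
  ∂[2,4,6] = [4,6] − [2,6] + [2,4].
This gives a 18×12 integer matrix of rank 12; reducing to Smith normal form yields diagonal entries (1,1,1,1,1,1,1,1,1,1,1,2).

Computing H_k = (kernel of ∂_k) / (image of ∂_{k+1}):

  H_0: rank C_0 − rank ∂_1 = 7 − 6 = 1, and the invariant factors of ∂_1 are all 1, so H_0 ≅ Z.
  H_1: rank ker ∂_1 − rank ∂_2 = (18 − 6) − 12 = 0, and ∂_2 has invariant factor 2 > 1, so H_1 ≅ Z_2.
  H_2: rank ker ∂_2 − rank ∂_3 = (12 − 12) − 0 = 0, and there is no ∂_3, so H_2 ≅ 0.

(K is a triangulation of the real projective plane RP^2.)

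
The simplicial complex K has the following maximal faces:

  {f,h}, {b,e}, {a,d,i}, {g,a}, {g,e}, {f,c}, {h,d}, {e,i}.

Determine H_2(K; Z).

Order the vertices as a < b < c < d < e < f < g < h < i. Listing each simplex with vertices in this order, K has dimension 2 with simplices:

  0-simplices (9): a, b, c, d, e, f, g, h, i
  1-simplices (10): ad, ag, ai, be, cf, dh, di, eg, ei, fh
  2-simplices (1): adi

so the chain groups are C_0 ≅ Z^9, C_1 ≅ Z^10, C_2 ≅ Z^1.

The boundary map ∂_1: C_1 → C_0 sends each edge [p,q] (with p < q) to q − p. For instance
  ∂ei = i − e.
The 9×10 boundary matrix has rank 8 and Smith normal form diag(1,1,1,1,1,1,1,1).

Boundary ∂_2: C_2 → C_1 acts by ∂[p,q,r] = [q,r] − [p,r] + [p,q]. For instance
  ∂adi = di − ai + ad.
The resulting 10×1 matrix has rank 1, and its Smith normal form has invariant factors (1).

Reading off H_k = ker ∂_k / im ∂_{k+1}:

  H_2: rank ker ∂_2 − rank ∂_3 = (1 − 1) − 0 = 0, and there is no ∂_3, so H_2 ≅ 0.

H_2 ≅ 0.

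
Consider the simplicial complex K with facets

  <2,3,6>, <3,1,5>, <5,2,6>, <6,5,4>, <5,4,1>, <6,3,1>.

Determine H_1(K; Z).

Fix the vertex order 1 < 2 < 3 < 4 < 5 < 6 and write every simplex with vertices in increasing order. Then dim K = 2 and the simplices of K are:

  0-simplices (6): [1], [2], [3], [4], [5], [6]
  1-simplices (12): [1,3], [1,4], [1,5], [1,6], [2,3], [2,5], [2,6], [3,5], [3,6], [4,5], [4,6], [5,6]
  2-simplices (6): [1,3,5], [1,3,6], [1,4,5], [2,3,6], [2,5,6], [4,5,6]

giving chain groups C_0 ≅ Z^6, C_1 ≅ Z^12, C_2 ≅ Z^6.

The boundary map ∂_1: C_1 → C_0 sends each edge [p,q] (with p < q) to q − p.
As a 6×12 matrix over Z this has rank 5, with invariant factors (1,1,1,1,1).

The boundary map ∂_2: C_2 → C_1 sends each 2-simplex [p,q,r] to [q,r] − [p,r] + [p,q]. For instance
  ∂[4,5,6] = [5,6] − [4,6] + [4,5],
  ∂[2,5,6] = [5,6] − [2,6] + [2,5].
The 12×6 boundary matrix has rank 6 and Smith normal form diag(1,1,1,1,1,1).

From H_k ≅ ker(∂_k) / im(∂_{k+1}) we obtain:

  H_1: rank ker ∂_1 − rank ∂_2 = (12 − 5) − 6 = 1, and the invariant factors of ∂_2 are all 1, so H_1 ≅ Z.

H_1 ≅ Z.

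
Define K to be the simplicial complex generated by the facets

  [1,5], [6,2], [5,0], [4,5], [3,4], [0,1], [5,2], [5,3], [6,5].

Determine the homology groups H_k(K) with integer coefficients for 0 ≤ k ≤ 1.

H_0 ≅ Z,  H_1 ≅ Z^3.

Take the total order 0 < 1 < 2 < 3 < 4 < 5 < 6 on the vertex set. Then K (dimension 1) consists of the simplices:

  0-simplices (7): [0], [1], [2], [3], [4], [5], [6]
  1-simplices (9): [0,1], [0,5], [1,5], [2,5], [2,6], [3,4], [3,5], [4,5], [5,6]

giving chain groups C_0 ≅ Z^7, C_1 ≅ Z^9.

∂_1: C_1 → C_0 sends each edge [p,q] (with p < q) to q − p. For instance
  ∂[1,5] = [5] − [1].
This gives a 7×9 integer matrix of rank 6; reducing to Smith normal form yields diagonal entries (1,1,1,1,1,1).

Computing H_k = (kernel of ∂_k) / (image of ∂_{k+1}):

  H_0: rank C_0 − rank ∂_1 = 7 − 6 = 1, and the invariant factors of ∂_1 are all 1, so H_0 ≅ Z.
  H_1: rank ker ∂_1 − rank ∂_2 = (9 − 6) − 0 = 3, and there is no ∂_2, so H_1 ≅ Z^3.

As a check, the Euler characteristic is 7 − 9 = -2, which agrees with 1 − 3 = -2.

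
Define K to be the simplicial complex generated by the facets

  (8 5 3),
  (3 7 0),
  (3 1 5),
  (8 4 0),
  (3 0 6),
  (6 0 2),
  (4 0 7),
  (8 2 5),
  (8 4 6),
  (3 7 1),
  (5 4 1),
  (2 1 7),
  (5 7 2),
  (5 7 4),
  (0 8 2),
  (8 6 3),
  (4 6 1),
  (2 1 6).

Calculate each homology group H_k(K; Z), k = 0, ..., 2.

Take the total order 0 < 1 < 2 < 3 < 4 < 5 < 6 < 7 < 8 on the vertex set. Then K (dimension 2) consists of the simplices:

  0-simplices (9): [0], [1], [2], [3], [4], [5], [6], [7], [8]
  1-simplices (27): (27 of them)
  2-simplices (18): [0,2,6], [0,2,8], [0,3,6], [0,3,7], [0,4,7], [0,4,8], [1,2,6], [1,2,7], [1,3,5], [1,3,7], [1,4,5], [1,4,6], [2,5,7], [2,5,8], [3,5,8], [3,6,8], [4,5,7], [4,6,8]

giving chain groups C_0 ≅ Z^9, C_1 ≅ Z^27, C_2 ≅ Z^18.

∂_1: C_1 → C_0 sends each edge [p,q] (with p < q) to q − p. For instance
  ∂[3,6] = [6] − [3].
The 9×27 boundary matrix has rank 8 and Smith normal form diag(1,1,1,1,1,1,1,1).

∂_2: C_2 → C_1 maps a triangle to the signed sum of its edges. For instance
  ∂[0,4,7] = [4,7] − [0,7] + [0,4],
  ∂[0,4,8] = [4,8] − [0,8] + [0,4].
The 27×18 boundary matrix has rank 18 and Smith normal form diag(1,1,1,1,1,1,1,1,1,1,1,1,1,1,1,1,1,2).

Now H_k = ker ∂_k / im ∂_{k+1}, so:

  H_0: rank C_0 − rank ∂_1 = 9 − 8 = 1, and the invariant factors of ∂_1 are all 1, so H_0 ≅ Z.
  H_1: rank ker ∂_1 − rank ∂_2 = (27 − 8) − 18 = 1, and ∂_2 has invariant factor 2 > 1, so H_1 ≅ Z ⊕ Z/2Z.
  H_2: rank ker ∂_2 − rank ∂_3 = (18 − 18) − 0 = 0, and there is no ∂_3, so H_2 ≅ 0.

H_0 ≅ Z,  H_1 ≅ Z ⊕ Z/2Z,  H_2 = 0.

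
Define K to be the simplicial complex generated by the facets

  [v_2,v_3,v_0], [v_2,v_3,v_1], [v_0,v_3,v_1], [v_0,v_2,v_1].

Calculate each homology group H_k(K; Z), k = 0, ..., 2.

Order the vertices as v_0 < v_1 < v_2 < v_3. Listing each simplex with vertices in this order, K has dimension 2 with simplices:

  0-simplices (4): [v_0], [v_1], [v_2], [v_3]
  1-simplices (6): [v_0,v_1], [v_0,v_2], [v_0,v_3], [v_1,v_2], [v_1,v_3], [v_2,v_3]
  2-simplices (4): [v_0,v_1,v_2], [v_0,v_1,v_3], [v_0,v_2,v_3], [v_1,v_2,v_3]

giving chain groups C_0 ≅ Z^4, C_1 ≅ Z^6, C_2 ≅ Z^4.

∂_1: C_1 → C_0 is given by ∂[p,q] = [q] − [p]. For instance
  ∂[v_2,v_3] = [v_3] − [v_2].
This gives a 4×6 integer matrix of rank 3; reducing to Smith normal form yields diagonal entries (1,1,1).

The boundary map ∂_2: C_2 → C_1 maps a triangle to the signed sum of its edges. For instance
  ∂[v_0,v_2,v_3] = [v_2,v_3] − [v_0,v_3] + [v_0,v_2],
  ∂[v_0,v_1,v_2] = [v_1,v_2] − [v_0,v_2] + [v_0,v_1].
The 6×4 boundary matrix has rank 3 and Smith normal form diag(1,1,1).

Computing H_k = (kernel of ∂_k) / (image of ∂_{k+1}):

  H_0: rank C_0 − rank ∂_1 = 4 − 3 = 1, and the invariant factors of ∂_1 are all 1, so H_0 = Z.
  H_1: rank ker ∂_1 − rank ∂_2 = (6 − 3) − 3 = 0, and the invariant factors of ∂_2 are all 1, so H_1 = 0.
  H_2: rank ker ∂_2 − rank ∂_3 = (4 − 3) − 0 = 1, and there is no ∂_3, so H_2 = Z.

(K is a triangulation of the 2-sphere S^2.)

H_0 ≅ Z,  H_1 = 0,  H_2 ≅ Z.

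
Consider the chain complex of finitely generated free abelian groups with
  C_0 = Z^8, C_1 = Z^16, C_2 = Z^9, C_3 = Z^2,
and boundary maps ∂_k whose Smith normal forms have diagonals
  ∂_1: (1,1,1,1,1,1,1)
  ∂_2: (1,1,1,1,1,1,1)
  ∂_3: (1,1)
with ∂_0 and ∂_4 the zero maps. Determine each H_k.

H_0 = Z,  H_1 = Z^2,  H_2 = 0,  H_3 = 0.

H_0: b_0 = 8 − 0 − 7 = 1; torsion from ∂_1 factors > 1: none. So H_0 = Z.
H_1: b_1 = 16 − 7 − 7 = 2; torsion from ∂_2 factors > 1: none. So H_1 = Z^2.
H_2: b_2 = 9 − 7 − 2 = 0; torsion from ∂_3 factors > 1: none. So H_2 = 0.
H_3: b_3 = 2 − 2 − 0 = 0; torsion from ∂_4 factors > 1: none. So H_3 = 0.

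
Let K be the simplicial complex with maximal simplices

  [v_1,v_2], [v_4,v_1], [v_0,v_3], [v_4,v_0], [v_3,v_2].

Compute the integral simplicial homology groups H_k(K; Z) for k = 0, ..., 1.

H_0 = Z,  H_1 = Z.

Take the total order v_0 < v_1 < v_2 < v_3 < v_4 on the vertex set. Then K (dimension 1) consists of the simplices:

  0-simplices (5): [v_0], [v_1], [v_2], [v_3], [v_4]
  1-simplices (5): [v_0,v_3], [v_0,v_4], [v_1,v_2], [v_1,v_4], [v_2,v_3]

giving chain groups C_0 ≅ Z^5, C_1 ≅ Z^5.

∂_1: C_1 → C_0 is given by ∂[p,q] = [q] − [p].
The 5×5 boundary matrix has rank 4 and Smith normal form diag(1,1,1,1).

Now H_k = ker ∂_k / im ∂_{k+1}, so:

  H_0: rank C_0 − rank ∂_1 = 5 − 4 = 1, and the invariant factors of ∂_1 are all 1, so H_0 ≅ Z.
  H_1: rank ker ∂_1 − rank ∂_2 = (5 − 4) − 0 = 1, and there is no ∂_2, so H_1 ≅ Z.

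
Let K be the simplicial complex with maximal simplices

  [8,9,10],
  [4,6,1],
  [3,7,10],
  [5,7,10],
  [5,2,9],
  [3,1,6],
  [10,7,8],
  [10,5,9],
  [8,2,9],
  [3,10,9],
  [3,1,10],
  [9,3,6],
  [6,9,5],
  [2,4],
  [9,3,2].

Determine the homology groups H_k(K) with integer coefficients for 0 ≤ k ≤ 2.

Take the total order 1 < 2 < 3 < 4 < 5 < 6 < 7 < 8 < 9 < 10 on the vertex set. Then K (dimension 2) consists of the simplices:

  0-simplices (10): [1], [2], [3], [4], [5], [6], [7], [8], [9], [10]
  1-simplices (24): (24 of them)
  2-simplices (14): [1,3,6], [1,3,10], [1,4,6], [2,3,9], [2,5,9], [2,8,9], [3,6,9], [3,7,10], [3,9,10], [5,6,9], [5,7,10], [5,9,10], [7,8,10], [8,9,10]

Hence C_0 ≅ Z^10, C_1 ≅ Z^24, C_2 ≅ Z^14.

∂_1: C_1 → C_0 maps an edge to its endpoints' difference, ∂[p,q] = q − p. For instance
  ∂[7,8] = [8] − [7].
This gives a 10×24 integer matrix of rank 9; reducing to Smith normal form yields diagonal entries (1,1,1,1,1,1,1,1,1).

∂_2: C_2 → C_1 maps a triangle to the signed sum of its edges. For instance
  ∂[5,7,10] = [7,10] − [5,10] + [5,7],
  ∂[2,3,9] = [3,9] − [2,9] + [2,3].
The 24×14 boundary matrix has rank 14 and Smith normal form diag(1,1,1,1,1,1,1,1,1,1,1,1,1,1).

Now H_k = ker ∂_k / im ∂_{k+1}, so:

  H_0: rank C_0 − rank ∂_1 = 10 − 9 = 1, and the invariant factors of ∂_1 are all 1, so H_0 = Z.
  H_1: rank ker ∂_1 − rank ∂_2 = (24 − 9) − 14 = 1, and the invariant factors of ∂_2 are all 1, so H_1 = Z.
  H_2: rank ker ∂_2 − rank ∂_3 = (14 − 14) − 0 = 0, and there is no ∂_3, so H_2 = 0.

As a check, the Euler characteristic is 10 − 24 + 14 = 0, which agrees with 1 − 1 + 0 = 0.

H_0 ≅ Z,  H_1 ≅ Z,  H_2 = 0.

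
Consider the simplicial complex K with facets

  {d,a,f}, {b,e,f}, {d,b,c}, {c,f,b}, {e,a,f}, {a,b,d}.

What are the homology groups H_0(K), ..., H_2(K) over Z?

We work with the vertex ordering a < b < c < d < e < f. The simplices of K, each written with vertices in increasing order, are:

  0-simplices (6): a, b, c, d, e, f
  1-simplices (12): ab, ad, ae, af, bc, bd, be, bf, cd, cf, df, ef
  2-simplices (6): abd, adf, aef, bcd, bcf, bef

so the chain groups are C_0 ≅ Z^6, C_1 ≅ Z^12, C_2 ≅ Z^6.

Boundary ∂_1: C_1 → C_0 sends each edge [p,q] (with p < q) to q − p. For instance
  ∂bd = d − b.
The resulting 6×12 matrix has rank 5, and its Smith normal form has invariant factors (1,1,1,1,1).

∂_2: C_2 → C_1 acts by ∂[p,q,r] = [q,r] − [p,r] + [p,q]. For instance
  ∂adf = df − af + ad,
  ∂bcf = cf − bf + bc.
The resulting 12×6 matrix has rank 6, and its Smith normal form has invariant factors (1,1,1,1,1,1).

Now H_k = ker ∂_k / im ∂_{k+1}, so:

  H_0: rank C_0 − rank ∂_1 = 6 − 5 = 1, and the invariant factors of ∂_1 are all 1, so H_0 = Z.
  H_1: rank ker ∂_1 − rank ∂_2 = (12 − 5) − 6 = 1, and the invariant factors of ∂_2 are all 1, so H_1 = Z.
  H_2: rank ker ∂_2 − rank ∂_3 = (6 − 6) − 0 = 0, and there is no ∂_3, so H_2 = 0.

As a check, the Euler characteristic is 6 − 12 + 6 = 0, which agrees with 1 − 1 + 0 = 0.

H_0 = Z,  H_1 = Z,  H_2 = 0.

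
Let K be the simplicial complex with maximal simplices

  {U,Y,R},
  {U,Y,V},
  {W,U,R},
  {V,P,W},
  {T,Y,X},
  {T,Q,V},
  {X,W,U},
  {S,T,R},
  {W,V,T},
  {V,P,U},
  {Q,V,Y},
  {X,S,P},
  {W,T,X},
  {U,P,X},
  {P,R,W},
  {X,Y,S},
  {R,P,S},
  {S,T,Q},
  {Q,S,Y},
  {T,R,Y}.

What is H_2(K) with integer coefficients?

H_2 = 0.

Order the vertices as P < Q < R < S < T < U < V < W < X < Y. Listing each simplex with vertices in this order, K has dimension 2 with simplices:

  0-simplices (10): P, Q, R, S, T, U, V, W, X, Y
  1-simplices (30): PR, PS, PU, PV, PW, PX, QS, QT, QV, QY, RS, RT, RU, RW, RY, ST, SX, SY, TV, TW, TX, TY, UV, UW, UX, UY, VW, VY, WX, XY
  2-simplices (20): PRS, PRW, PSX, PUV, PUX, PVW, QST, QSY, QTV, QVY, RST, RTY, RUW, RUY, SXY, TVW, TWX, TXY, UVY, UWX

so the chain groups are C_0 ≅ Z^10, C_1 ≅ Z^30, C_2 ≅ Z^20.

∂_1: C_1 → C_0 is given by ∂[p,q] = [q] − [p].
The resulting 10×30 matrix has rank 9, and its Smith normal form has invariant factors (1,1,1,1,1,1,1,1,1).

The boundary map ∂_2: C_2 → C_1 acts by ∂[p,q,r] = [q,r] − [p,r] + [p,q]. For instance
  ∂QTV = TV − QV + QT,
  ∂PVW = VW − PW + PV.
The 30×20 boundary matrix has rank 20 and Smith normal form diag(1,1,1,1,1,1,1,1,1,1,1,1,1,1,1,1,1,1,1,2).

From H_k ≅ ker(∂_k) / im(∂_{k+1}) we obtain:

  H_2: rank ker ∂_2 − rank ∂_3 = (20 − 20) − 0 = 0, and there is no ∂_3, so H_2 = 0.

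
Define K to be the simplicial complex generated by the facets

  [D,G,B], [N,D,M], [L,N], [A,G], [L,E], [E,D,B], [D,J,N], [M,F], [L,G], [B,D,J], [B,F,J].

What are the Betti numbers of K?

Fix the vertex order A < B < D < E < F < G < J < L < M < N and write every simplex with vertices in increasing order. Then dim K = 2 and the simplices of K are:

  0-simplices (10): A, B, D, E, F, G, J, L, M, N
  1-simplices (18): AG, BD, BE, BF, BG, BJ, DE, DG, DJ, DM, DN, EL, FJ, FM, GL, JN, LN, MN
  2-simplices (6): BDE, BDG, BDJ, BFJ, DJN, DMN

so the chain groups are C_0 ≅ Z^10, C_1 ≅ Z^18, C_2 ≅ Z^6.

Boundary ∂_1: C_1 → C_0 maps an edge to its endpoints' difference, ∂[p,q] = q − p. For instance
  ∂DJ = J − D.
As a 10×18 matrix over Z this has rank 9, with invariant factors (1,1,1,1,1,1,1,1,1).

∂_2: C_2 → C_1 sends each 2-simplex [p,q,r] to [q,r] − [p,r] + [p,q]. For instance
  ∂BDJ = DJ − BJ + BD,
  ∂BDE = DE − BE + BD.
The 18×6 boundary matrix has rank 6 and Smith normal form diag(1,1,1,1,1,1).

Now H_k = ker ∂_k / im ∂_{k+1}, so:

  H_0: rank C_0 − rank ∂_1 = 10 − 9 = 1, and the invariant factors of ∂_1 are all 1, so H_0 = Z.
  H_1: rank ker ∂_1 − rank ∂_2 = (18 − 9) − 6 = 3, and the invariant factors of ∂_2 are all 1, so H_1 = Z^3.
  H_2: rank ker ∂_2 − rank ∂_3 = (6 − 6) − 0 = 0, and there is no ∂_3, so H_2 = 0.

Hence the Betti numbers are b_0 = 1, b_1 = 3, b_2 = 0.

b_0 = 1, b_1 = 3, b_2 = 0.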